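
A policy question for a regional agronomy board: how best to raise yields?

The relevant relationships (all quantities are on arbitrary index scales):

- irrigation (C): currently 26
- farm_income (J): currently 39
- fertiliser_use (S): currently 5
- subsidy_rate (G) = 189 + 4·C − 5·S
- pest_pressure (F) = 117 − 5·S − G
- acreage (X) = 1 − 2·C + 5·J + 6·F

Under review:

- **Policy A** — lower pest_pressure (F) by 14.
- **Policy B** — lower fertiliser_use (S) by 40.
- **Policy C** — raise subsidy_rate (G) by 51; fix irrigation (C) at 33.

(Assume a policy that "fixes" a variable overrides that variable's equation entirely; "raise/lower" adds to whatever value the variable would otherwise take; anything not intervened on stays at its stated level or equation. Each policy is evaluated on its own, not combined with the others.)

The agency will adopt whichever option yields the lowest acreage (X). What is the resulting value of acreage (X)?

-1400

Policy A (F − 14):
  C = 26
  J = 39
  S = 5
  G = 189 + 4·26 − 5·5 = 268
  F = 117 − 5·5 − 268 (−14 from intervention) = -190
  X = 1 − 2·26 + 5·39 + 6·(-190) = -996
Policy B (S − 40):
  C = 26
  J = 39
  S = 5 − 40 = -35
  G = 189 + 4·26 − 5·(-35) = 468
  F = 117 − 5·(-35) − 468 = -176
  X = 1 − 2·26 + 5·39 + 6·(-176) = -912
Policy C (G + 51, C := 33):
  C = 33
  J = 39
  S = 5
  G = 189 + 4·33 − 5·5 (+51 from intervention) = 347
  F = 117 − 5·5 − 347 = -255
  X = 1 − 2·33 + 5·39 + 6·(-255) = -1400
Comparing — Policy A: X=-996, Policy B: X=-912, Policy C: X=-1400. Lowest is -1400 (Policy C).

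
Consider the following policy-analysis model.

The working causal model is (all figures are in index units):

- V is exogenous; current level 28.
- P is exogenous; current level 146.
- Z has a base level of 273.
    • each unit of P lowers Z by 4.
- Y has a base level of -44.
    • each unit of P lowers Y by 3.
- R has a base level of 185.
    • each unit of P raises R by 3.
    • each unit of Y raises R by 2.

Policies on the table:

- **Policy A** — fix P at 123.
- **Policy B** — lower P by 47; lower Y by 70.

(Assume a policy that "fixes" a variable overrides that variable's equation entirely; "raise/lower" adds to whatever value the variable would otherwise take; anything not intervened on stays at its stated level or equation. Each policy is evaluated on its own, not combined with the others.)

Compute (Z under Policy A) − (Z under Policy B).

-96

Policy A (P := 123):
  P = 123
  Z = 273 − 4·123 = -219
Policy B (P − 47, Y − 70):
  P = 146 − 47 = 99
  Z = 273 − 4·99 = -123
Z: -219 − (-123) = -96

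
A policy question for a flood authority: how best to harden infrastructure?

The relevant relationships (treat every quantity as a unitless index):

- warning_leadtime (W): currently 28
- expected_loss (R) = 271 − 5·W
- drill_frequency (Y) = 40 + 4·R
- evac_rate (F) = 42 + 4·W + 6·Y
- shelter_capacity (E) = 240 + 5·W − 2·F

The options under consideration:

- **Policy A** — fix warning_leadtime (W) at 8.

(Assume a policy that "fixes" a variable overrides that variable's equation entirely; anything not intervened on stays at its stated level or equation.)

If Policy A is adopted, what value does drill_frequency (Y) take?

964

Policy A (W := 8):
  W = 8
  R = 271 − 5·8 = 231
  Y = 40 + 4·231 = 964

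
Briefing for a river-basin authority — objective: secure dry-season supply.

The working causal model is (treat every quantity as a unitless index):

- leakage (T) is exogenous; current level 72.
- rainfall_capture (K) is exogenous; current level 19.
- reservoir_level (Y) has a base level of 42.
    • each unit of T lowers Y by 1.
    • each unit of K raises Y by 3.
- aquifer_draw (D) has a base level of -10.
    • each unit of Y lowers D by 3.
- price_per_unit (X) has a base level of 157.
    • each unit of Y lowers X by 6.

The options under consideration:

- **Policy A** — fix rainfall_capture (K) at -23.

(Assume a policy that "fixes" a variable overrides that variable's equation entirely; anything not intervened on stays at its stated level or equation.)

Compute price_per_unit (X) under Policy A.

Policy A (K := -23):
  T = 72
  K = -23
  Y = 42 − 72 + 3·(-23) = -99
  X = 157 − 6·(-99) = 751

751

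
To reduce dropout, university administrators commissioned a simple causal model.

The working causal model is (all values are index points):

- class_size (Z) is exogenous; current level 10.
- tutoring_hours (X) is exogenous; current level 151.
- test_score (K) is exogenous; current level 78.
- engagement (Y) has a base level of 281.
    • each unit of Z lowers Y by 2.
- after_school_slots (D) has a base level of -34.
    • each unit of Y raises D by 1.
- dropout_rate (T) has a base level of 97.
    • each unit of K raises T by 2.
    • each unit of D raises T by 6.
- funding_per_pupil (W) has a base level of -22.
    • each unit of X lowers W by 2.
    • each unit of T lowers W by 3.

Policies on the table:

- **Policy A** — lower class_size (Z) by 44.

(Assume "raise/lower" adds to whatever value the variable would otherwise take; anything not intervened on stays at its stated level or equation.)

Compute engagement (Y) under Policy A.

Policy A (Z − 44):
  Z = 10 − 44 = -34
  Y = 281 − 2·(-34) = 349

349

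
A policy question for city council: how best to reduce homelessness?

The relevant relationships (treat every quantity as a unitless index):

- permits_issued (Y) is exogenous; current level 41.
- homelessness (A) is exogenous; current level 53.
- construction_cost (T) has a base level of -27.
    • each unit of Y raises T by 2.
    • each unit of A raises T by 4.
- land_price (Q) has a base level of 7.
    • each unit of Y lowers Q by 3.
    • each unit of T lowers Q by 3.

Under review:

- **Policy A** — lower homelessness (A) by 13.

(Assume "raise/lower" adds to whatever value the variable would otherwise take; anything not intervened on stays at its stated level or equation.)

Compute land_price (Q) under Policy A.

Policy A (A − 13):
  Y = 41
  A = 53 − 13 = 40
  T = -27 + 2·41 + 4·40 = 215
  Q = 7 − 3·41 − 3·215 = -761

-761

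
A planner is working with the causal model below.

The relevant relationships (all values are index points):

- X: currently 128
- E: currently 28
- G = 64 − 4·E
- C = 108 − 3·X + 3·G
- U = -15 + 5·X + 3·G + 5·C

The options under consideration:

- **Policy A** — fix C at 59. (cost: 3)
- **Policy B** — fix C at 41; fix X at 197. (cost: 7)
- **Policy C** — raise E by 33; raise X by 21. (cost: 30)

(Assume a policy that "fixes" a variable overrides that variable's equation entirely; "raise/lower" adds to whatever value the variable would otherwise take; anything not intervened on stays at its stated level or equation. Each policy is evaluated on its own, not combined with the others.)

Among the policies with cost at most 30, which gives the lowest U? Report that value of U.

-4205

Policy A (C := 59):
  X = 128
  E = 28
  G = 64 − 4·28 = -48
  C = 59
  U = -15 + 5·128 + 3·(-48) + 5·59 = 776
Policy B (C := 41, X := 197):
  X = 197
  E = 28
  G = 64 − 4·28 = -48
  C = 41
  U = -15 + 5·197 + 3·(-48) + 5·41 = 1031
Policy C (E + 33, X + 21):
  X = 128 + 21 = 149
  E = 28 + 33 = 61
  G = 64 − 4·61 = -180
  C = 108 − 3·149 + 3·(-180) = -879
  U = -15 + 5·149 + 3·(-180) + 5·(-879) = -4205
Comparing — Policy A: U=776, Policy B: U=1031, Policy C: U=-4205. Lowest is -4205 (Policy C).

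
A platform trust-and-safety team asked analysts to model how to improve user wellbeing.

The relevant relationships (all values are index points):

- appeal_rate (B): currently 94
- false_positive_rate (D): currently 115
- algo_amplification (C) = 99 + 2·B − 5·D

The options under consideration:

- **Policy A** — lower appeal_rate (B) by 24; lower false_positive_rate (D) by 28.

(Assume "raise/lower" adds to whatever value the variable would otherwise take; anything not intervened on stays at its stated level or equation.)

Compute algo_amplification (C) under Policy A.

Policy A (B − 24, D − 28):
  B = 94 − 24 = 70
  D = 115 − 28 = 87
  C = 99 + 2·70 − 5·87 = -196

-196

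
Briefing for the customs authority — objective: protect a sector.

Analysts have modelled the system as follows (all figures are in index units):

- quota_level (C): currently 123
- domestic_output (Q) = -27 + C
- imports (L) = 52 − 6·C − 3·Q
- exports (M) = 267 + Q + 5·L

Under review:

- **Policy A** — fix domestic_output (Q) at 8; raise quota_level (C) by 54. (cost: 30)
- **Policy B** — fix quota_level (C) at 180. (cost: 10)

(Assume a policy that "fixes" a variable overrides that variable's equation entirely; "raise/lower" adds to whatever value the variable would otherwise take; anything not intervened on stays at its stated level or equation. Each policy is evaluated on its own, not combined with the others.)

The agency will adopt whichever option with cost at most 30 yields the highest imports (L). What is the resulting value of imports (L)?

Policy A (Q := 8, C + 54):
  C = 123 + 54 = 177
  Q = 8
  L = 52 − 6·177 − 3·8 = -1034
Policy B (C := 180):
  C = 180
  Q = -27 + 180 = 153
  L = 52 − 6·180 − 3·153 = -1487
Comparing — Policy A: L=-1034, Policy B: L=-1487. Highest is -1034 (Policy A).

-1034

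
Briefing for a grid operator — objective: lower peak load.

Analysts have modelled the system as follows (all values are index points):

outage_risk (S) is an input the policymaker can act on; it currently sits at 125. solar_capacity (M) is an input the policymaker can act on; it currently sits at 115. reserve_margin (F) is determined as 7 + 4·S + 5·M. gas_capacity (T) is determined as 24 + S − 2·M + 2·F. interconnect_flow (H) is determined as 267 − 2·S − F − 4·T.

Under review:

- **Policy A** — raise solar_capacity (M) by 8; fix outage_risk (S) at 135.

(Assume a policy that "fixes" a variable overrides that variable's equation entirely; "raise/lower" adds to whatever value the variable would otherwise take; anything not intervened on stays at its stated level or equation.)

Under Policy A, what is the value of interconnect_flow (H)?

-10113

Policy A (M + 8, S := 135):
  S = 135
  M = 115 + 8 = 123
  F = 7 + 4·135 + 5·123 = 1162
  T = 24 + 135 − 2·123 + 2·1162 = 2237
  H = 267 − 2·135 − 1162 − 4·2237 = -10113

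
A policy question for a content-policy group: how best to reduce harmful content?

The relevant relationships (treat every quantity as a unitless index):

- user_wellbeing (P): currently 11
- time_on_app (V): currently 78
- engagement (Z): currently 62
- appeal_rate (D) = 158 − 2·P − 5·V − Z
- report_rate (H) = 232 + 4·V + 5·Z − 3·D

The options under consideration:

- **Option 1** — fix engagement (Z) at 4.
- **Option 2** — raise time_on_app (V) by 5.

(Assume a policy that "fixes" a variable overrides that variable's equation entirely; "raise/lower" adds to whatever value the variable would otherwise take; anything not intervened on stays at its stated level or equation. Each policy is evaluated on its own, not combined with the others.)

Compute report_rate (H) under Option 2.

1897

Option 2 (V + 5):
  P = 11
  V = 78 + 5 = 83
  Z = 62
  D = 158 − 2·11 − 5·83 − 62 = -341
  H = 232 + 4·83 + 5·62 − 3·(-341) = 1897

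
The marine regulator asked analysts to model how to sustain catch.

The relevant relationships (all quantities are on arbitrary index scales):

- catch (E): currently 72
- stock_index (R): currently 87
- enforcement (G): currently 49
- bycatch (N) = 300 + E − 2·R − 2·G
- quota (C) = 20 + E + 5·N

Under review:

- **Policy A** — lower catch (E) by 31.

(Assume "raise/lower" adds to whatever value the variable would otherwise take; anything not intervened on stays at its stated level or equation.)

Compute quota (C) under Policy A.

Policy A (E − 31):
  E = 72 − 31 = 41
  R = 87
  G = 49
  N = 300 + 41 − 2·87 − 2·49 = 69
  C = 20 + 41 + 5·69 = 406

406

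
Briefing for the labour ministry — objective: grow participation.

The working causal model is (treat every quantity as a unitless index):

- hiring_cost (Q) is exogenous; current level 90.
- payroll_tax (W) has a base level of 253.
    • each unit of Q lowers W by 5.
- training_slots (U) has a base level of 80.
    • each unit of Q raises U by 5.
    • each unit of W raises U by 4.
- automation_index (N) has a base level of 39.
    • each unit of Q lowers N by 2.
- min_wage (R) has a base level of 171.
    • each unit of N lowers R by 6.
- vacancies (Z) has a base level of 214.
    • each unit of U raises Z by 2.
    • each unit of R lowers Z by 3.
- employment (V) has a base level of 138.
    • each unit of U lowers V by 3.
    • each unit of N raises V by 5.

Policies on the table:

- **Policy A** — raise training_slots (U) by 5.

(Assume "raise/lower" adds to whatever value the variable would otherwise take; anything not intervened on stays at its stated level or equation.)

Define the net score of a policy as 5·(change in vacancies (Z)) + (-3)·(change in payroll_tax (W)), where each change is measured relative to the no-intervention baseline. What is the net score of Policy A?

50

Baseline:
  Q = 90
  W = 253 − 5·90 = -197
  U = 80 + 5·90 + 4·(-197) = -258
  N = 39 − 2·90 = -141
  R = 171 − 6·(-141) = 1017
  Z = 214 + 2·(-258) − 3·1017 = -3353
Policy A (U + 5):
  Q = 90
  W = 253 − 5·90 = -197
  U = 80 + 5·90 + 4·(-197) (+5 from intervention) = -253
  N = 39 − 2·90 = -141
  R = 171 − 6·(-141) = 1017
  Z = 214 + 2·(-253) − 3·1017 = -3343
ΔZ = -3343 − (-3353) = 10; ΔW = -197 − (-197) = 0
Score = 5·10 + (-3)·0 = 50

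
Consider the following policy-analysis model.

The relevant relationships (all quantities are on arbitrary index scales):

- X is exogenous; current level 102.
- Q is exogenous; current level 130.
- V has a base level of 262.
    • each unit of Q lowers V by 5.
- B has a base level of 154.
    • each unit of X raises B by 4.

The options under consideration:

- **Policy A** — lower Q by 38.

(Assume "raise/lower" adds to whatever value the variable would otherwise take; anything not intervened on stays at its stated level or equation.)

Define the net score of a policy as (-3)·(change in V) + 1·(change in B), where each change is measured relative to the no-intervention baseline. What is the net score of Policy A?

Baseline:
  X = 102
  Q = 130
  V = 262 − 5·130 = -388
  B = 154 + 4·102 = 562
Policy A (Q − 38):
  X = 102
  Q = 130 − 38 = 92
  V = 262 − 5·92 = -198
  B = 154 + 4·102 = 562
ΔV = -198 − (-388) = 190; ΔB = 562 − 562 = 0
Score = (-3)·190 + 1·0 = -570

-570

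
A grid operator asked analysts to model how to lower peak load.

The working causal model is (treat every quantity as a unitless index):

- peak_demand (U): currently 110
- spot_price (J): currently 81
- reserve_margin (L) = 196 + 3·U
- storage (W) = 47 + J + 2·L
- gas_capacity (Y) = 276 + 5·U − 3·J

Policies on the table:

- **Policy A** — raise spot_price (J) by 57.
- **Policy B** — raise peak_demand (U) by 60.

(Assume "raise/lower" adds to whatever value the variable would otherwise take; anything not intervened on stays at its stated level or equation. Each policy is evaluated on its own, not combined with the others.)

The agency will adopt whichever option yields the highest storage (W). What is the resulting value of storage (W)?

Policy A (J + 57):
  U = 110
  J = 81 + 57 = 138
  L = 196 + 3·110 = 526
  W = 47 + 138 + 2·526 = 1237
Policy B (U + 60):
  U = 110 + 60 = 170
  J = 81
  L = 196 + 3·170 = 706
  W = 47 + 81 + 2·706 = 1540
Comparing — Policy A: W=1237, Policy B: W=1540. Highest is 1540 (Policy B).

1540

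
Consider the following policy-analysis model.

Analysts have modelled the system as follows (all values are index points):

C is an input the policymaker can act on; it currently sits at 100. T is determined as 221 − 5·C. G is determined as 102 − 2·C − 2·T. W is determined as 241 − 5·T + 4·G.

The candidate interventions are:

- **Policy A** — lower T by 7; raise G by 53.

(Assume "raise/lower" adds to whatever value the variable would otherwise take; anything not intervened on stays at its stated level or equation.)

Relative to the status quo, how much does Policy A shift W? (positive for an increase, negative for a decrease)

Baseline:
  C = 100
  T = 221 − 5·100 = -279
  G = 102 − 2·100 − 2·(-279) = 460
  W = 241 − 5·(-279) + 4·460 = 3476
Policy A (T − 7, G + 53):
  C = 100
  T = 221 − 5·100 (−7 from intervention) = -286
  G = 102 − 2·100 − 2·(-286) (+53 from intervention) = 527
  W = 241 − 5·(-286) + 4·527 = 3779
Change in W: 3779 − 3476 = 303

303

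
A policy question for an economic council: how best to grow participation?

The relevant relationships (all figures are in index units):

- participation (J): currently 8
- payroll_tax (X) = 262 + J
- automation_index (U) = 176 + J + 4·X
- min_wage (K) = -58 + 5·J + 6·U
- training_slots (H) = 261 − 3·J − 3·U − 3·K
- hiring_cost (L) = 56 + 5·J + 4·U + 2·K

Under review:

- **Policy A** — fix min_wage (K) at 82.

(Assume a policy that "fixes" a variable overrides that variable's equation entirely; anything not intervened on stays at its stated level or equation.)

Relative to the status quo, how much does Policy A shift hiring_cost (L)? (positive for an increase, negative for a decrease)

-14968

Baseline:
  J = 8
  X = 262 + 8 = 270
  U = 176 + 8 + 4·270 = 1264
  K = -58 + 5·8 + 6·1264 = 7566
  L = 56 + 5·8 + 4·1264 + 2·7566 = 20284
Policy A (K := 82):
  J = 8
  X = 262 + 8 = 270
  U = 176 + 8 + 4·270 = 1264
  K = 82
  L = 56 + 5·8 + 4·1264 + 2·82 = 5316
Change in L: 5316 − 20284 = -14968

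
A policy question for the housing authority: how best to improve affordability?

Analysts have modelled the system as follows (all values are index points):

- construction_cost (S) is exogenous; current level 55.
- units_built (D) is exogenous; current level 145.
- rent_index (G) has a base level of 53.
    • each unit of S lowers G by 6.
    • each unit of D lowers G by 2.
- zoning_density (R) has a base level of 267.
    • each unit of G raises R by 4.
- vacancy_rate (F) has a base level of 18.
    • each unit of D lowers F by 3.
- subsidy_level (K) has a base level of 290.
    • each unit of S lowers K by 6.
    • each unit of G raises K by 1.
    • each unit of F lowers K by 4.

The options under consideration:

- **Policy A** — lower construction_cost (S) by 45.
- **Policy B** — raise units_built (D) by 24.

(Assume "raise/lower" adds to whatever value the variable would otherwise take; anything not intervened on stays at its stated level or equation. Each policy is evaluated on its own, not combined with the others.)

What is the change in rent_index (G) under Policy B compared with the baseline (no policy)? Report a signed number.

Baseline:
  S = 55
  D = 145
  G = 53 − 6·55 − 2·145 = -567
Policy B (D + 24):
  S = 55
  D = 145 + 24 = 169
  G = 53 − 6·55 − 2·169 = -615
Change in G: -615 − (-567) = -48

-48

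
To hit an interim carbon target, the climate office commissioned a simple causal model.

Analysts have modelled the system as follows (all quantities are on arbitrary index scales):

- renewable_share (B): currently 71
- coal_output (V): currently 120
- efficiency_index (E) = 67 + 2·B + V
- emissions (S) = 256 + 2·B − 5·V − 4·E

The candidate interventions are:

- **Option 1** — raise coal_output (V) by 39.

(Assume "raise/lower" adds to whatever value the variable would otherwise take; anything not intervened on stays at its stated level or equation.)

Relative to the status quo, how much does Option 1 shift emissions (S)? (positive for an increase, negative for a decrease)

-351

Baseline:
  B = 71
  V = 120
  E = 67 + 2·71 + 120 = 329
  S = 256 + 2·71 − 5·120 − 4·329 = -1518
Option 1 (V + 39):
  B = 71
  V = 120 + 39 = 159
  E = 67 + 2·71 + 159 = 368
  S = 256 + 2·71 − 5·159 − 4·368 = -1869
Change in S: -1869 − (-1518) = -351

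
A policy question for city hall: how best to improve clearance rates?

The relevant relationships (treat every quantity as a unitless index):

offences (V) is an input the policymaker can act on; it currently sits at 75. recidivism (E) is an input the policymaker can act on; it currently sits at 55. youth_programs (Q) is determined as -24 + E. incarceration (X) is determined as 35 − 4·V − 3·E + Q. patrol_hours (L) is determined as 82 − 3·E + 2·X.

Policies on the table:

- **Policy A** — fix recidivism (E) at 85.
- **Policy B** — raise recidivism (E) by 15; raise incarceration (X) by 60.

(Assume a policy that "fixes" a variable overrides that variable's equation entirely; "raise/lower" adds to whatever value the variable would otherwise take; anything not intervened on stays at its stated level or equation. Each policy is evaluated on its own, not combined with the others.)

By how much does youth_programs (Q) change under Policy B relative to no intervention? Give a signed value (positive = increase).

Baseline:
  E = 55
  Q = -24 + 55 = 31
Policy B (E + 15, X + 60):
  E = 55 + 15 = 70
  Q = -24 + 70 = 46
Change in Q: 46 − 31 = 15

15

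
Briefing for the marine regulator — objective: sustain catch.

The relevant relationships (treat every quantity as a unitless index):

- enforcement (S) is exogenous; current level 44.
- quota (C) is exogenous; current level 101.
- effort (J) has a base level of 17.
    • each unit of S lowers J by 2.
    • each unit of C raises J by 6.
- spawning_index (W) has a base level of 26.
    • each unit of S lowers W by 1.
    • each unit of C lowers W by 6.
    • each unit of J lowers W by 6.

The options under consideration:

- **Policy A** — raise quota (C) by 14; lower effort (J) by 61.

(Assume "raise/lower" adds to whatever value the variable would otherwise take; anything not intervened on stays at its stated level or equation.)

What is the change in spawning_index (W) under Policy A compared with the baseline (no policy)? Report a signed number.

-222

Baseline:
  S = 44
  C = 101
  J = 17 − 2·44 + 6·101 = 535
  W = 26 − 44 − 6·101 − 6·535 = -3834
Policy A (C + 14, J − 61):
  S = 44
  C = 101 + 14 = 115
  J = 17 − 2·44 + 6·115 (−61 from intervention) = 558
  W = 26 − 44 − 6·115 − 6·558 = -4056
Change in W: -4056 − (-3834) = -222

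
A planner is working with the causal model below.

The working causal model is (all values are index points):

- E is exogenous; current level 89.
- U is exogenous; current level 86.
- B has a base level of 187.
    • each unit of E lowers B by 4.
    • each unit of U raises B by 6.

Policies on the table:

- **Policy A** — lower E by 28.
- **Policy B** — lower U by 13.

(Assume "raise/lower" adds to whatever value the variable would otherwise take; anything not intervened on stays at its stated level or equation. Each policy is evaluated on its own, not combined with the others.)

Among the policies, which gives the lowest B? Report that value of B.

Policy A (E − 28):
  E = 89 − 28 = 61
  U = 86
  B = 187 − 4·61 + 6·86 = 459
Policy B (U − 13):
  E = 89
  U = 86 − 13 = 73
  B = 187 − 4·89 + 6·73 = 269
Comparing — Policy A: B=459, Policy B: B=269. Lowest is 269 (Policy B).

269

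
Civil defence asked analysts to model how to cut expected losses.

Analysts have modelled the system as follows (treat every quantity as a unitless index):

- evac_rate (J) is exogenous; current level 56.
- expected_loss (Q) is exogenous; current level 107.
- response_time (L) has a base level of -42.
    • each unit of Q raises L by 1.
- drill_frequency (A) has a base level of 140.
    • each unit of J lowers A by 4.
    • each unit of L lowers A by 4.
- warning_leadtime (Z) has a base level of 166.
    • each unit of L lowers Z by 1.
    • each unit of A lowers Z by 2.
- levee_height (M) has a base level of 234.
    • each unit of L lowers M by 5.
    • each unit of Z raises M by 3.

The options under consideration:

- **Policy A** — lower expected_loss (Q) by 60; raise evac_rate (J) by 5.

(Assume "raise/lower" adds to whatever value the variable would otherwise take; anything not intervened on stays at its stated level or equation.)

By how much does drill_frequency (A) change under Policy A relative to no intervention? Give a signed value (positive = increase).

Baseline:
  J = 56
  Q = 107
  L = -42 + 107 = 65
  A = 140 − 4·56 − 4·65 = -344
Policy A (Q − 60, J + 5):
  J = 56 + 5 = 61
  Q = 107 − 60 = 47
  L = -42 + 47 = 5
  A = 140 − 4·61 − 4·5 = -124
Change in A: -124 − (-344) = 220

220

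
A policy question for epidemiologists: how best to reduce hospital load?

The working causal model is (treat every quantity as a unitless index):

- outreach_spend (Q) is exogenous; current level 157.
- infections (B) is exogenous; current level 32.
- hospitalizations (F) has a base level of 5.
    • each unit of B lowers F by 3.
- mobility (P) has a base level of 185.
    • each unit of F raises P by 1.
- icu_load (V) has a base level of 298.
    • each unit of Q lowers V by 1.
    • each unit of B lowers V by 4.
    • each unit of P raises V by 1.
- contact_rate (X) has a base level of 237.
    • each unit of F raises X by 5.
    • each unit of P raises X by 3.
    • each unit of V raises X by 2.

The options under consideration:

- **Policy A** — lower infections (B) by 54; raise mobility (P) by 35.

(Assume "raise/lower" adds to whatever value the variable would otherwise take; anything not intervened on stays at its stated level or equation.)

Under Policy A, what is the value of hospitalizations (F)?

71

Policy A (B − 54, P + 35):
  B = 32 − 54 = -22
  F = 5 − 3·(-22) = 71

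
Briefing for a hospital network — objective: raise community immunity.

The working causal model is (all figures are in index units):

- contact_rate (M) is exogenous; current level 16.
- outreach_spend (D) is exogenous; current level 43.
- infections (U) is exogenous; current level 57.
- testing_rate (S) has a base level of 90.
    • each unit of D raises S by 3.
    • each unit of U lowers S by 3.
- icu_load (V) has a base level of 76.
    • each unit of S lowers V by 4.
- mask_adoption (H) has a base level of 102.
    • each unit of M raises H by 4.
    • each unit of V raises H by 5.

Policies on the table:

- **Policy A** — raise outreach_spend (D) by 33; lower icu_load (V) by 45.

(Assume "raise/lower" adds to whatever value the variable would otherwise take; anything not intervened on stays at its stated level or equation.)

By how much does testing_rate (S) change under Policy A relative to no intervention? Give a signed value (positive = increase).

99

Baseline:
  D = 43
  U = 57
  S = 90 + 3·43 − 3·57 = 48
Policy A (D + 33, V − 45):
  D = 43 + 33 = 76
  U = 57
  S = 90 + 3·76 − 3·57 = 147
Change in S: 147 − 48 = 99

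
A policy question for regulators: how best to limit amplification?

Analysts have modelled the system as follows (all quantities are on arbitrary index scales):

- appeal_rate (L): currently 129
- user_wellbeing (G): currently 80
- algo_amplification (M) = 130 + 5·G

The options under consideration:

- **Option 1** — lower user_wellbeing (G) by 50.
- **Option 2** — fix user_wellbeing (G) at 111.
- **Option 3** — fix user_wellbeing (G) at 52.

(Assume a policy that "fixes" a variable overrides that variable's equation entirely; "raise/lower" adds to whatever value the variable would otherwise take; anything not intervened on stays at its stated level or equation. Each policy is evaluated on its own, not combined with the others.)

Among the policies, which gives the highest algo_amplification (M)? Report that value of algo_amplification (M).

Option 1 (G − 50):
  G = 80 − 50 = 30
  M = 130 + 5·30 = 280
Option 2 (G := 111):
  G = 111
  M = 130 + 5·111 = 685
Option 3 (G := 52):
  G = 52
  M = 130 + 5·52 = 390
Comparing — Option 1: M=280, Option 2: M=685, Option 3: M=390. Highest is 685 (Option 2).

685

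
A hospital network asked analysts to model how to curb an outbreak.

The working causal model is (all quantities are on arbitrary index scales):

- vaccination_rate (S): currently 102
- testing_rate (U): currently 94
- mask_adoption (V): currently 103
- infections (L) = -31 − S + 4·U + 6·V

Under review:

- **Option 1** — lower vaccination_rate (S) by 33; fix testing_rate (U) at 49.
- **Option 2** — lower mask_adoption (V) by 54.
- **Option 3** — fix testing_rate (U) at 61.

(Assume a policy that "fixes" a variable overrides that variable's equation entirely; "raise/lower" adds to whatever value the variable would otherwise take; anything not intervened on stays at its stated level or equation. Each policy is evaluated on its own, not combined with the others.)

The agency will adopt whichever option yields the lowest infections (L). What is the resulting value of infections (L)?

537

Option 1 (S − 33, U := 49):
  S = 102 − 33 = 69
  U = 49
  V = 103
  L = -31 − 69 + 4·49 + 6·103 = 714
Option 2 (V − 54):
  S = 102
  U = 94
  V = 103 − 54 = 49
  L = -31 − 102 + 4·94 + 6·49 = 537
Option 3 (U := 61):
  S = 102
  U = 61
  V = 103
  L = -31 − 102 + 4·61 + 6·103 = 729
Comparing — Option 1: L=714, Option 2: L=537, Option 3: L=729. Lowest is 537 (Option 2).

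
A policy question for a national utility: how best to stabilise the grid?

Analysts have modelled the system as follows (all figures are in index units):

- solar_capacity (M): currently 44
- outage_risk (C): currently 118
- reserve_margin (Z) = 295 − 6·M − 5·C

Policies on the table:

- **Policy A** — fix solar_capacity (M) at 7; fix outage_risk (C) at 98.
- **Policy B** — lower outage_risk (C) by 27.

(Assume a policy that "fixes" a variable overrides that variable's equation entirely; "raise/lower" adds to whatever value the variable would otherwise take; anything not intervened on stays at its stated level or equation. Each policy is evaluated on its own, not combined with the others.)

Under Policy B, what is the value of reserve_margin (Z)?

-424

Policy B (C − 27):
  M = 44
  C = 118 − 27 = 91
  Z = 295 − 6·44 − 5·91 = -424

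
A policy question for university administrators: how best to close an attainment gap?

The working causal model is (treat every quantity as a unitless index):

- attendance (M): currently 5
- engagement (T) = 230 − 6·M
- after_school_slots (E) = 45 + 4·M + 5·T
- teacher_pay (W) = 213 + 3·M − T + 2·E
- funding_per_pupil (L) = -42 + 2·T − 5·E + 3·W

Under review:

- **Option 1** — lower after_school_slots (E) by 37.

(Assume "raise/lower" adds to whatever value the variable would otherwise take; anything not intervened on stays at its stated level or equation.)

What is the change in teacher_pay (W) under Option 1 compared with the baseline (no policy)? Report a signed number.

-74

Baseline:
  M = 5
  T = 230 − 6·5 = 200
  E = 45 + 4·5 + 5·200 = 1065
  W = 213 + 3·5 − 200 + 2·1065 = 2158
Option 1 (E − 37):
  M = 5
  T = 230 − 6·5 = 200
  E = 45 + 4·5 + 5·200 (−37 from intervention) = 1028
  W = 213 + 3·5 − 200 + 2·1028 = 2084
Change in W: 2084 − 2158 = -74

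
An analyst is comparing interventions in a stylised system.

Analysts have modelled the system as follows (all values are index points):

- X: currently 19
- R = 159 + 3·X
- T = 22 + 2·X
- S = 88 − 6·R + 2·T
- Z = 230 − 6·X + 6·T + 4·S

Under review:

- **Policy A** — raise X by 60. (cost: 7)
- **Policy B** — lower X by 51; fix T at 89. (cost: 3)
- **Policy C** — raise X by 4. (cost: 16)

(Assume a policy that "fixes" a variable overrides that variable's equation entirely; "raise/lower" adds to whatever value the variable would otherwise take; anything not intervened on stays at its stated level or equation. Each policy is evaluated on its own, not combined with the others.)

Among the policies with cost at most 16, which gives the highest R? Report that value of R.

396

Policy A (X + 60):
  X = 19 + 60 = 79
  R = 159 + 3·79 = 396
Policy B (X − 51, T := 89):
  X = 19 − 51 = -32
  R = 159 + 3·(-32) = 63
Policy C (X + 4):
  X = 19 + 4 = 23
  R = 159 + 3·23 = 228
Comparing — Policy A: R=396, Policy B: R=63, Policy C: R=228. Highest is 396 (Policy A).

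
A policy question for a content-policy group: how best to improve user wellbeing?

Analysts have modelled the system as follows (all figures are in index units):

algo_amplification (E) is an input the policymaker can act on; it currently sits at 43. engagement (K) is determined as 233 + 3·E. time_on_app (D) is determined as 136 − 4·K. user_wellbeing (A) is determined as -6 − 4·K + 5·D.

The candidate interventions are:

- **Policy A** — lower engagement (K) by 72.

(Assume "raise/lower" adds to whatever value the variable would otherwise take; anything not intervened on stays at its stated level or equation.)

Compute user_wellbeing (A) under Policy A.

Policy A (K − 72):
  E = 43
  K = 233 + 3·43 (−72 from intervention) = 290
  D = 136 − 4·290 = -1024
  A = -6 − 4·290 + 5·(-1024) = -6286

-6286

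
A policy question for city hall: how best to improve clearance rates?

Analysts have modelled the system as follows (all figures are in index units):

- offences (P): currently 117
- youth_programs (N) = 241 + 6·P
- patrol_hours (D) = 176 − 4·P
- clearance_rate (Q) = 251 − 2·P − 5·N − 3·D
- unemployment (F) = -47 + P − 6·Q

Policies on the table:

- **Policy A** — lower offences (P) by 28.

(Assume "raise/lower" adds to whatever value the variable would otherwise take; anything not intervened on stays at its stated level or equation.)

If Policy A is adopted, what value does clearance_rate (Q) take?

-3262

Policy A (P − 28):
  P = 117 − 28 = 89
  N = 241 + 6·89 = 775
  D = 176 − 4·89 = -180
  Q = 251 − 2·89 − 5·775 − 3·(-180) = -3262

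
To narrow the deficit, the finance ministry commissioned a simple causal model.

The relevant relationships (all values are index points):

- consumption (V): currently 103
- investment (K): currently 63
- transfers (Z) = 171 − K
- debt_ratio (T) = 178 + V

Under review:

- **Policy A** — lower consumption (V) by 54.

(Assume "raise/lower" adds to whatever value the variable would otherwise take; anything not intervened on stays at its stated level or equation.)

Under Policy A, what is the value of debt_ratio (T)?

227

Policy A (V − 54):
  V = 103 − 54 = 49
  T = 178 + 49 = 227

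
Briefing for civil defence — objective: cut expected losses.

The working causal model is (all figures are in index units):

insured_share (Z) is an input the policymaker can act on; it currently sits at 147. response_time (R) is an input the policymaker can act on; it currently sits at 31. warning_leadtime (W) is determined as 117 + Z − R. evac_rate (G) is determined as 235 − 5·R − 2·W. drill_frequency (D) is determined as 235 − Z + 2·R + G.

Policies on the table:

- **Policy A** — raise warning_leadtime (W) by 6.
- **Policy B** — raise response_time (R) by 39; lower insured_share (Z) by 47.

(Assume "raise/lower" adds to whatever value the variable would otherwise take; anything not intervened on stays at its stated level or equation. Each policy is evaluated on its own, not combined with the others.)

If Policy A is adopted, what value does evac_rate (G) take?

Policy A (W + 6):
  Z = 147
  R = 31
  W = 117 + 147 − 31 (+6 from intervention) = 239
  G = 235 − 5·31 − 2·239 = -398

-398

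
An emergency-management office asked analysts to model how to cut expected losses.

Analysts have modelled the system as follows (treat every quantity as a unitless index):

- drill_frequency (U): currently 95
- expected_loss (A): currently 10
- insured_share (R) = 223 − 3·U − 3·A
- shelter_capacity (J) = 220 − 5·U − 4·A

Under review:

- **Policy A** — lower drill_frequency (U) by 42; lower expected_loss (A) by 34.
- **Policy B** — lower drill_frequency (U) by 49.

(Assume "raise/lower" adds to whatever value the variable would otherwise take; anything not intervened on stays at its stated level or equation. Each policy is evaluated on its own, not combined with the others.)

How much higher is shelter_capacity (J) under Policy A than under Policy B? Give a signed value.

101

Policy A (U − 42, A − 34):
  U = 95 − 42 = 53
  A = 10 − 34 = -24
  J = 220 − 5·53 − 4·(-24) = 51
Policy B (U − 49):
  U = 95 − 49 = 46
  A = 10
  J = 220 − 5·46 − 4·10 = -50
J: 51 − (-50) = 101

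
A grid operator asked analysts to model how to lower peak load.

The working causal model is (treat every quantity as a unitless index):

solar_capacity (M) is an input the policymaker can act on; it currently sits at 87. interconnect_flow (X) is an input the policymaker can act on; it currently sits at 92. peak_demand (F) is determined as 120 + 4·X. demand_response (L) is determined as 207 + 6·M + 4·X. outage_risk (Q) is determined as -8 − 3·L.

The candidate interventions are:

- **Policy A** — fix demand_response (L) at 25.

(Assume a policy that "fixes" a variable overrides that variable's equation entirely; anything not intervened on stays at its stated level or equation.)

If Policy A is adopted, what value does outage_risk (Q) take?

Policy A (L := 25):
  M = 87
  X = 92
  L = 25
  Q = -8 − 3·25 = -83

-83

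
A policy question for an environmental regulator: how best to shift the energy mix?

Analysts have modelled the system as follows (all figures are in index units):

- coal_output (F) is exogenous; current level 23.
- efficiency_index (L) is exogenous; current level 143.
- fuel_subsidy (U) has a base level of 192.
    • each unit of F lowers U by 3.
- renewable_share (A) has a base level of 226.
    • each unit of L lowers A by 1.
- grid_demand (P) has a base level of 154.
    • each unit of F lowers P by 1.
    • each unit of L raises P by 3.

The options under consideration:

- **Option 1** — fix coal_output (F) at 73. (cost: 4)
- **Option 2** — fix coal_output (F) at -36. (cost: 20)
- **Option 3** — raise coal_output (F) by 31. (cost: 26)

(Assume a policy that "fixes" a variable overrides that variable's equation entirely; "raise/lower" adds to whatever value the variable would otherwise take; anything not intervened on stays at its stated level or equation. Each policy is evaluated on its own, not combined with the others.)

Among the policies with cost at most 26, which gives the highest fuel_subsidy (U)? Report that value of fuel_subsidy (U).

300

Option 1 (F := 73):
  F = 73
  U = 192 − 3·73 = -27
Option 2 (F := -36):
  F = -36
  U = 192 − 3·(-36) = 300
Option 3 (F + 31):
  F = 23 + 31 = 54
  U = 192 − 3·54 = 30
Comparing — Option 1: U=-27, Option 2: U=300, Option 3: U=30. Highest is 300 (Option 2).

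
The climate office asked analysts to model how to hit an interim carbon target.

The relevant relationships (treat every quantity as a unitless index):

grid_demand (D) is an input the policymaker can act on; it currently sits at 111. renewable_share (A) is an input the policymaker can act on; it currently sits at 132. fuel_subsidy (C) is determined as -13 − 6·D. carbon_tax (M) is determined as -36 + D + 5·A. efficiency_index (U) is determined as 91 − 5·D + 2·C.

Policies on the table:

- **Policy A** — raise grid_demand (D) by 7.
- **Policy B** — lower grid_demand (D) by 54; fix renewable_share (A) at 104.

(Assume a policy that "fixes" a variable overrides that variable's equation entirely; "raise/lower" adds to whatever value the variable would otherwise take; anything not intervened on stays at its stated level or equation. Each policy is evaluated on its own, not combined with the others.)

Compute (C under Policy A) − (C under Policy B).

-366

Policy A (D + 7):
  D = 111 + 7 = 118
  C = -13 − 6·118 = -721
Policy B (D − 54, A := 104):
  D = 111 − 54 = 57
  C = -13 − 6·57 = -355
C: -721 − (-355) = -366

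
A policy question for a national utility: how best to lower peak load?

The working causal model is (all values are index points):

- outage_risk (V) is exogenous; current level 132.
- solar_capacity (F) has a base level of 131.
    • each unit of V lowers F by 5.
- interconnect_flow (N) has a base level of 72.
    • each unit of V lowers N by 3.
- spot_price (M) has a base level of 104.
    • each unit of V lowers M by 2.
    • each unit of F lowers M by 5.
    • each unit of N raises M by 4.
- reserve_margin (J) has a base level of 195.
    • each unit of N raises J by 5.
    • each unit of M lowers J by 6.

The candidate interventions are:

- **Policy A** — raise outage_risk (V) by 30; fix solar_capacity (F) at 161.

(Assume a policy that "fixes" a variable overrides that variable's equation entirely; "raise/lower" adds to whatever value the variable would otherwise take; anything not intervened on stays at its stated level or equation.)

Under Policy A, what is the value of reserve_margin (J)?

Policy A (V + 30, F := 161):
  V = 132 + 30 = 162
  F = 161
  N = 72 − 3·162 = -414
  M = 104 − 2·162 − 5·161 + 4·(-414) = -2681
  J = 195 + 5·(-414) − 6·(-2681) = 14211

14211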